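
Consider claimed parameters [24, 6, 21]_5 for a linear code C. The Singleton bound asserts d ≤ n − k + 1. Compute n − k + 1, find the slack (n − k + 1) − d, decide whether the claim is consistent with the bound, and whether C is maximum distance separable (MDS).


Singleton RHS = n − k + 1 = 19, slack = -2, bound violated (no such code; not MDS).

Singleton bound: d ≤ n − k + 1.
Here n = 24, k = 6, so n − k + 1 = 19.
Given d = 21, check d ≤ 19: NO.
Slack = (n − k + 1) − d = -2.
The slack is negative: d = 21 exceeds n − k + 1 = 19 by 2, so the Singleton bound is violated and no linear [24, 6, 21]_5 code can exist. In particular it is not MDS (MDS requires d = n − k + 1 exactly).
Description: the claimed parameters are [24, 6, 21]_5; such a code would be impossible (violates the Singleton bound).


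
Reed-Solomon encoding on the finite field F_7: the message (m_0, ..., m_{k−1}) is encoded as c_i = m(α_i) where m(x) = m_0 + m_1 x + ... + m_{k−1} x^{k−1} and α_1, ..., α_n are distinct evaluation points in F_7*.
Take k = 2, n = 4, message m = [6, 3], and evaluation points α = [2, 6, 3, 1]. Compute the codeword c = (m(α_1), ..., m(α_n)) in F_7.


c = [5, 3, 1, 2]

Message polynomial: m(x) = 6 + 3·x (mod 7).
For each evaluation point α_i, compute m(α_i) mod 7:
  α_1 = 2: Horner steps 3 → 5, so m(2) = 5.
  α_2 = 6: Horner steps 3 → 3, so m(6) = 3.
  α_3 = 3: Horner steps 3 → 1, so m(3) = 1.
  α_4 = 1: Horner steps 3 → 2, so m(1) = 2.
Codeword c = [5, 3, 1, 2] ∈ F_7^4.


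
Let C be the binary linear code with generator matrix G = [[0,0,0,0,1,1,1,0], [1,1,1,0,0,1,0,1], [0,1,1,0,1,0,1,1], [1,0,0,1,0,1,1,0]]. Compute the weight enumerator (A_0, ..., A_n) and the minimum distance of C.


Weight distribution: A_0 = 1, A_1 = 1, A_2 = 1, A_3 = 3, A_4 = 3, A_5 = 3, A_6 = 3, A_7 = 1. Minimum distance d = 1.

Enumerate all 2^4 = 16 messages m ∈ F_2^4.
For each, compute codeword c = mG in F_2^8, then tally its weight.
  m = 0000 → c = 00000000, weight = 0.
  m = 1000 → c = 00001110, weight = 3.
  m = 0100 → c = 11100101, weight = 5.
  m = 1100 → c = 11101011, weight = 6.
  m = 0010 → c = 01101011, weight = 5.
  m = 1010 → c = 01100101, weight = 4.
  m = 0110 → c = 10001110, weight = 4.
  m = 1110 → c = 10000000, weight = 1.
  m = 0001 → c = 10010110, weight = 4.
  m = 1001 → c = 10011000, weight = 3.
  m = 0101 → c = 01110011, weight = 5.
  m = 1101 → c = 01111101, weight = 6.
  m = 0011 → c = 11111101, weight = 7.
  m = 1011 → c = 11110011, weight = 6.
  m = 0111 → c = 00011000, weight = 2.
  m = 1111 → c = 00010110, weight = 3.
Tally weights:
  weight 0: 1 codewords.
  weight 1: 1 codewords.
  weight 2: 1 codewords.
  weight 3: 3 codewords.
  weight 4: 3 codewords.
  weight 5: 3 codewords.
  weight 6: 3 codewords.
  weight 7: 1 codewords.
Minimum distance d = smallest w > 0 with A_w > 0 = 1.
Sanity: Σ A_w = 16 = 2^4 = 16 ✓.


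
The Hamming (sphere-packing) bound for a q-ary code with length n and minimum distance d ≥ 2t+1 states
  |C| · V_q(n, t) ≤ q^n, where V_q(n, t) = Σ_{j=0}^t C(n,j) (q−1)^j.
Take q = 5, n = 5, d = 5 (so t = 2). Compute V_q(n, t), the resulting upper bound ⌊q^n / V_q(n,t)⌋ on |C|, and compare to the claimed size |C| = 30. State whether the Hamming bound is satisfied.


V_q(n, t) = 181, q^n = 3125, Hamming bound = 17, |C| = 30 > bound (violated).

Step 1: Compute V_q(n, t) = Σ_{j=0}^2 C(n, j) (q−1)^j.
  j = 0: C(5,0)·(4)^0 = 1·1 = 1.
  j = 1: C(5,1)·(4)^1 = 5·4 = 20.
  j = 2: C(5,2)·(4)^2 = 10·16 = 160.
  V_q(n, t) = 1 + 20 + 160 = 181.
Step 2: q^n = 5^5 = 3125.
Step 3: Hamming bound ⌊q^n / V_q(n,t)⌋ = ⌊3125/181⌋ = 17.
Step 4: Compare |C| = 30 to 17: violated.
The claimed |C| lies above the Hamming bound, so no 5-ary code of length 5 with d ≥ 5 can have 30 codewords.


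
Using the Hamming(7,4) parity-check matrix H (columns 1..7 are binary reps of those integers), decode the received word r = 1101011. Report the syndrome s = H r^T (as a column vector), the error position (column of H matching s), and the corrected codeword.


s = (1, 1, 0)^T, error position = 6, corrected codeword c = 1101001

Compute s = H r^T mod 2 one row at a time:
  s_1 = 1 + 0 + 1 + 1 = 3 ≡ 1 (mod 2).
  s_2 = 1 + 0 + 1 + 1 = 3 ≡ 1 (mod 2).
  s_3 = 1 + 0 + 0 + 1 = 2 ≡ 0 (mod 2).
s = (1, 1, 0)^T — this equals column 6 of H (binary 110), so error is at position 6.
Correct: flip bit 6 of r = 1101011 to get c = 1101001.


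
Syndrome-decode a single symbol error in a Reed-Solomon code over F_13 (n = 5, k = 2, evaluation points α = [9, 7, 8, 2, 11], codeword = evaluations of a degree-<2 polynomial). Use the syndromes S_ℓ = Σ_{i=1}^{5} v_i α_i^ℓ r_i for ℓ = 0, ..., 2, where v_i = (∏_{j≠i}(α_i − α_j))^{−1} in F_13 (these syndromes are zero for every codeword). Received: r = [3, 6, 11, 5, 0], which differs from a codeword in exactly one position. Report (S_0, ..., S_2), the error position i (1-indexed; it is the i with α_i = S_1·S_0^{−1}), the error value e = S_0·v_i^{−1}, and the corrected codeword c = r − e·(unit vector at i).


S = (10, 7, 1), error at position 4, error magnitude e = 11, c = [3, 6, 11, 7, 0].

Step 1: column multipliers v_i = (∏_{j≠i}(α_i − α_j))^{−1} mod 13.
  i = 1 (α = 9): (9−7)(9−8)(9−2)(9−11) = 2·1·7·(−2) = −28 ≡ 11, so v_1 = 11^{−1} = 6 (mod 13).
  i = 2 (α = 7): (7−9)(7−8)(7−2)(7−11) = (−2)·(−1)·5·(−4) = −40 ≡ 12, so v_2 = 12^{−1} = 12 (mod 13).
  i = 3 (α = 8): (8−9)(8−7)(8−2)(8−11) = (−1)·1·6·(−3) = 18 ≡ 5, so v_3 = 5^{−1} = 8 (mod 13).
  i = 4 (α = 2): (2−9)(2−7)(2−8)(2−11) = (−7)·(−5)·(−6)·(−9) = 1890 ≡ 5, so v_4 = 5^{−1} = 8 (mod 13).
  i = 5 (α = 11): (11−9)(11−7)(11−8)(11−2) = 2·4·3·9 = 216 ≡ 8, so v_5 = 8^{−1} = 5 (mod 13).
  v = [6, 12, 8, 8, 5].
Step 2: syndromes of r = [3, 6, 11, 5, 0] (all sums mod 13).
  S_0 = Σ v_i r_i = 6·3 + 12·6 + 8·11 + 8·5 + 5·0 = 218 ≡ 10.
  S_1 = Σ v_i α_i r_i = 6·9·3 + 12·7·6 + 8·8·11 + 8·2·5 + 5·11·0 = 1450 ≡ 7.
  α_i^2 mod 13 = [3, 10, 12, 4, 4].
  S_2 = Σ v_i α_i^2 r_i = 6·3·3 + 12·10·6 + 8·12·11 + 8·4·5 + 5·4·0 = 1990 ≡ 1.
  S = (10, 7, 1) ≠ 0, so r is not a codeword (an error is present).
Step 3: locate the error. For a single error e at position i, S_ℓ = v_i·e·α_i^ℓ, so α_err = S_1/S_0.
  S_0^{−1} = 10^{−1} = 4 (mod 13), so α_err = 7·4 = 28 ≡ 2 = α_4. Error position i = 4.
  Consistency check: S_2/S_1 = 1·2 = 2 ≡ 2 = α_err ✓ (single-error assumption holds).
Step 4: error magnitude e = S_0/v_4 = S_0·∏_{j≠4}(α_4 − α_j) = 10·5 = 50 ≡ 11 (mod 13).
Step 5: correct position 4: c_4 = r_4 − e = 5 − 11 ≡ 7 (mod 13). Hence c = [3, 6, 11, 7, 0].
  Check: interpolating c through the α_i gives m(x) = 10 + 5·x (degree < 2) with m(α_i) = c_i for every i, so c is indeed a codeword.


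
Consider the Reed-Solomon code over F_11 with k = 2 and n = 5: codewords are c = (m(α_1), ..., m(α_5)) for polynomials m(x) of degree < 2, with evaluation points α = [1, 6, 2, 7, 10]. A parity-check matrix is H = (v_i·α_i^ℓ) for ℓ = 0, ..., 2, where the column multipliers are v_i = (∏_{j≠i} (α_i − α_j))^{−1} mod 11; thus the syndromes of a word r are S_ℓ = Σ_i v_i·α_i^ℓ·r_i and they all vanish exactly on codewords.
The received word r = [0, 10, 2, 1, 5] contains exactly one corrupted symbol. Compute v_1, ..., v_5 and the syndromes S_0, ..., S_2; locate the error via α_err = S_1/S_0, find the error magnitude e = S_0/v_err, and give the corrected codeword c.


S = (7, 4, 7), error at position 5, error magnitude e = 9, c = [0, 10, 2, 1, 7].

Step 1: column multipliers v_i = (∏_{j≠i}(α_i − α_j))^{−1} mod 11.
  i = 1 (α = 1): (1−6)(1−2)(1−7)(1−10) = (−5)·(−1)·(−6)·(−9) = 270 ≡ 6, so v_1 = 6^{−1} = 2 (mod 11).
  i = 2 (α = 6): (6−1)(6−2)(6−7)(6−10) = 5·4·(−1)·(−4) = 80 ≡ 3, so v_2 = 3^{−1} = 4 (mod 11).
  i = 3 (α = 2): (2−1)(2−6)(2−7)(2−10) = 1·(−4)·(−5)·(−8) = −160 ≡ 5, so v_3 = 5^{−1} = 9 (mod 11).
  i = 4 (α = 7): (7−1)(7−6)(7−2)(7−10) = 6·1·5·(−3) = −90 ≡ 9, so v_4 = 9^{−1} = 5 (mod 11).
  i = 5 (α = 10): (10−1)(10−6)(10−2)(10−7) = 9·4·8·3 = 864 ≡ 6, so v_5 = 6^{−1} = 2 (mod 11).
  v = [2, 4, 9, 5, 2].
Step 2: syndromes of r = [0, 10, 2, 1, 5] (all sums mod 11).
  S_0 = Σ v_i r_i = 2·0 + 4·10 + 9·2 + 5·1 + 2·5 = 73 ≡ 7.
  S_1 = Σ v_i α_i r_i = 2·1·0 + 4·6·10 + 9·2·2 + 5·7·1 + 2·10·5 = 411 ≡ 4.
  α_i^2 mod 11 = [1, 3, 4, 5, 1].
  S_2 = Σ v_i α_i^2 r_i = 2·1·0 + 4·3·10 + 9·4·2 + 5·5·1 + 2·1·5 = 227 ≡ 7.
  S = (7, 4, 7) ≠ 0, so r is not a codeword (an error is present).
Step 3: locate the error. For a single error e at position i, S_ℓ = v_i·e·α_i^ℓ, so α_err = S_1/S_0.
  S_0^{−1} = 7^{−1} = 8 (mod 11), so α_err = 4·8 = 32 ≡ 10 = α_5. Error position i = 5.
  Consistency check: S_2/S_1 = 7·3 = 21 ≡ 10 = α_err ✓ (single-error assumption holds).
Step 4: error magnitude e = S_0/v_5 = S_0·∏_{j≠5}(α_5 − α_j) = 7·6 = 42 ≡ 9 (mod 11).
Step 5: correct position 5: c_5 = r_5 − e = 5 − 9 ≡ 7 (mod 11). Hence c = [0, 10, 2, 1, 7].
  Check: interpolating c through the α_i gives m(x) = 9 + 2·x (degree < 2) with m(α_i) = c_i for every i, so c is indeed a codeword.


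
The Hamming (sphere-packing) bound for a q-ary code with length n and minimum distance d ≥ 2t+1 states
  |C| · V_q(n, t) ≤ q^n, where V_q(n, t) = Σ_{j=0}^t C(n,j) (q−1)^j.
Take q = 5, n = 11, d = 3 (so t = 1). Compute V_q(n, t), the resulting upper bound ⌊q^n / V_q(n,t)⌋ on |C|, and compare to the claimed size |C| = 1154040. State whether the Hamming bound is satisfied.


V_q(n, t) = 45, q^n = 48828125, Hamming bound = 1085069, |C| = 1154040 > bound (violated).

Step 1: Compute V_q(n, t) = Σ_{j=0}^1 C(n, j) (q−1)^j.
  j = 0: C(11,0)·(4)^0 = 1·1 = 1.
  j = 1: C(11,1)·(4)^1 = 11·4 = 44.
  V_q(n, t) = 1 + 44 = 45.
Step 2: q^n = 5^11 = 48828125.
Step 3: Hamming bound ⌊q^n / V_q(n,t)⌋ = ⌊48828125/45⌋ = 1085069.
Step 4: Compare |C| = 1154040 to 1085069: violated.
The claimed |C| lies above the Hamming bound, so no 5-ary code of length 11 with d ≥ 3 can have 1154040 codewords.


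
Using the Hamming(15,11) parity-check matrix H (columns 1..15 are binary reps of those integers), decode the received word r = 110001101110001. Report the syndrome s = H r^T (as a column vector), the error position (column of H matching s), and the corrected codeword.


s = (0, 1, 0, 1)^T, error position = 5, corrected codeword c = 110011101110001

Compute s = H r^T mod 2 one row at a time:
  s_1 = 0 + 1 + 1 + 1 + 0 + 0 + 0 + 1 = 4 ≡ 0 (mod 2).
  s_2 = 0 + 0 + 1 + 1 + 0 + 0 + 0 + 1 = 3 ≡ 1 (mod 2).
  s_3 = 1 + 0 + 1 + 1 + 1 + 1 + 0 + 1 = 6 ≡ 0 (mod 2).
  s_4 = 1 + 0 + 0 + 1 + 1 + 1 + 0 + 1 = 5 ≡ 1 (mod 2).
s = (0, 1, 0, 1)^T — this equals column 5 of H (binary 0101), so error is at position 5.
Correct: flip bit 5 of r = 110001101110001 to get c = 110011101110001.


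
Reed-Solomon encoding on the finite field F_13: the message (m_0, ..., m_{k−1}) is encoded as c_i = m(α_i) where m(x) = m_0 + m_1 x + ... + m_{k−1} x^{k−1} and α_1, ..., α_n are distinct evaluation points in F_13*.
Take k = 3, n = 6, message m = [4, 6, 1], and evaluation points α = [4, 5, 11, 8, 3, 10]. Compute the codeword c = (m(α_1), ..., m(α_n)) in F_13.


c = [5, 7, 9, 12, 5, 8]

Message polynomial: m(x) = 4 + 6·x + 1·x^2 (mod 13).
For each evaluation point α_i, compute m(α_i) mod 13:
  α_1 = 4: Horner steps 1 → 10 → 5, so m(4) = 5.
  α_2 = 5: Horner steps 1 → 11 → 7, so m(5) = 7.
  α_3 = 11: Horner steps 1 → 4 → 9, so m(11) = 9.
  α_4 = 8: Horner steps 1 → 1 → 12, so m(8) = 12.
  α_5 = 3: Horner steps 1 → 9 → 5, so m(3) = 5.
  α_6 = 10: Horner steps 1 → 3 → 8, so m(10) = 8.
Codeword c = [5, 7, 9, 12, 5, 8] ∈ F_13^6.


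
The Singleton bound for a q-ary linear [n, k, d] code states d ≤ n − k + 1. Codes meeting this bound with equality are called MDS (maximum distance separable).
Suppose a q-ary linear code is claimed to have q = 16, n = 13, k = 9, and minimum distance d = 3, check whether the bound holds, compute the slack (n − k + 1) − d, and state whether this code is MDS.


Singleton RHS = n − k + 1 = 5, slack = 2, bound satisfied, not MDS.

Singleton bound: d ≤ n − k + 1.
Here n = 13, k = 9, so n − k + 1 = 5.
Given d = 3, check d ≤ 5: YES.
Slack = (n − k + 1) − d = 2.
The code is NOT MDS (slack = 2 > 0).
Description: the claimed parameters are [13, 9, 3]_16; such a code would be non-MDS.


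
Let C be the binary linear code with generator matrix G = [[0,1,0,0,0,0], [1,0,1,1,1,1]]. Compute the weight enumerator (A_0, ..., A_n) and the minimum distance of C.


Weight distribution: A_0 = 1, A_1 = 1, A_5 = 1, A_6 = 1. Minimum distance d = 1.

Enumerate all 2^2 = 4 messages m ∈ F_2^2.
For each, compute codeword c = mG in F_2^6, then tally its weight.
  m = 00 → c = 000000, weight = 0.
  m = 10 → c = 010000, weight = 1.
  m = 01 → c = 101111, weight = 5.
  m = 11 → c = 111111, weight = 6.
Tally weights:
  weight 0: 1 codewords.
  weight 1: 1 codewords.
  weight 5: 1 codewords.
  weight 6: 1 codewords.
Minimum distance d = smallest w > 0 with A_w > 0 = 1.
Sanity: Σ A_w = 4 = 2^2 = 4 ✓.


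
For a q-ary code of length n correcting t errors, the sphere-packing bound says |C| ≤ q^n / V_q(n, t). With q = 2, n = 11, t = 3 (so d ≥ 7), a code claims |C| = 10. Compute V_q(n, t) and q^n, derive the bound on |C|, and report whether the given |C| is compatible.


V_q(n, t) = 232, q^n = 2048, Hamming bound = 8, |C| = 10 > bound (violated).

Step 1: Compute V_q(n, t) = Σ_{j=0}^3 C(n, j) (q−1)^j.
  j = 0: C(11,0)·(1)^0 = 1·1 = 1.
  j = 1: C(11,1)·(1)^1 = 11·1 = 11.
  j = 2: C(11,2)·(1)^2 = 55·1 = 55.
  j = 3: C(11,3)·(1)^3 = 165·1 = 165.
  V_q(n, t) = 1 + 11 + 55 + 165 = 232.
Step 2: q^n = 2^11 = 2048.
Step 3: Hamming bound ⌊q^n / V_q(n,t)⌋ = ⌊2048/232⌋ = 8.
Step 4: Compare |C| = 10 to 8: violated.
The claimed |C| lies above the Hamming bound, so no 2-ary code of length 11 with d ≥ 7 can have 10 codewords.


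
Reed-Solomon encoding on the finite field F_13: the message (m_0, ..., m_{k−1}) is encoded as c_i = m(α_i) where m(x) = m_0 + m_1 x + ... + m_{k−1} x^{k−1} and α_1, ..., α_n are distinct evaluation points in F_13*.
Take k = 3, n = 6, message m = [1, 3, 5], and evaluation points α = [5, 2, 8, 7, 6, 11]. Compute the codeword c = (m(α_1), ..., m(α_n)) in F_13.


c = [11, 1, 7, 7, 4, 2]

Message polynomial: m(x) = 1 + 3·x + 5·x^2 (mod 13).
For each evaluation point α_i, compute m(α_i) mod 13:
  α_1 = 5: Horner steps 5 → 2 → 11, so m(5) = 11.
  α_2 = 2: Horner steps 5 → 0 → 1, so m(2) = 1.
  α_3 = 8: Horner steps 5 → 4 → 7, so m(8) = 7.
  α_4 = 7: Horner steps 5 → 12 → 7, so m(7) = 7.
  α_5 = 6: Horner steps 5 → 7 → 4, so m(6) = 4.
  α_6 = 11: Horner steps 5 → 6 → 2, so m(11) = 2.
Codeword c = [11, 1, 7, 7, 4, 2] ∈ F_13^6.


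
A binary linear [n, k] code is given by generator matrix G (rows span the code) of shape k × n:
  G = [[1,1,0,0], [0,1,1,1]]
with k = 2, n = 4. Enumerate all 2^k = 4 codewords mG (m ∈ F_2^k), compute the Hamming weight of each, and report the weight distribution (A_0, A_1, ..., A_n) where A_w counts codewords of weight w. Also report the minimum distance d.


Weight distribution: A_0 = 1, A_2 = 1, A_3 = 2. Minimum distance d = 2.

Enumerate all 2^2 = 4 messages m ∈ F_2^2.
For each, compute codeword c = mG in F_2^4, then tally its weight.
  m = 00 → c = 0000, weight = 0.
  m = 10 → c = 1100, weight = 2.
  m = 01 → c = 0111, weight = 3.
  m = 11 → c = 1011, weight = 3.
Tally weights:
  weight 0: 1 codewords.
  weight 2: 1 codewords.
  weight 3: 2 codewords.
Minimum distance d = smallest w > 0 with A_w > 0 = 2.
Sanity: Σ A_w = 4 = 2^2 = 4 ✓.


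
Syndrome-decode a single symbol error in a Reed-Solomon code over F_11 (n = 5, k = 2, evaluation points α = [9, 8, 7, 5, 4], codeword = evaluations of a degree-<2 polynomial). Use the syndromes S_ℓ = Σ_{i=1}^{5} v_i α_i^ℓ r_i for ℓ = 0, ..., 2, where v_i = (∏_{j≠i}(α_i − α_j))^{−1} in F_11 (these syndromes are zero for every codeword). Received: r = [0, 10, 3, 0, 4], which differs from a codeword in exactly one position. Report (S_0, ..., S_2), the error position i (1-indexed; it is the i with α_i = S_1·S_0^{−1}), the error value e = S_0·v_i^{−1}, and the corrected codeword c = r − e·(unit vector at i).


S = (7, 8, 6), error at position 1, error magnitude e = 5, c = [6, 10, 3, 0, 4].

Step 1: column multipliers v_i = (∏_{j≠i}(α_i − α_j))^{−1} mod 11.
  i = 1 (α = 9): (9−8)(9−7)(9−5)(9−4) = 1·2·4·5 = 40 ≡ 7, so v_1 = 7^{−1} = 8 (mod 11).
  i = 2 (α = 8): (8−9)(8−7)(8−5)(8−4) = (−1)·1·3·4 = −12 ≡ 10, so v_2 = 10^{−1} = 10 (mod 11).
  i = 3 (α = 7): (7−9)(7−8)(7−5)(7−4) = (−2)·(−1)·2·3 = 12 ≡ 1, so v_3 = 1^{−1} = 1 (mod 11).
  i = 4 (α = 5): (5−9)(5−8)(5−7)(5−4) = (−4)·(−3)·(−2)·1 = −24 ≡ 9, so v_4 = 9^{−1} = 5 (mod 11).
  i = 5 (α = 4): (4−9)(4−8)(4−7)(4−5) = (−5)·(−4)·(−3)·(−1) = 60 ≡ 5, so v_5 = 5^{−1} = 9 (mod 11).
  v = [8, 10, 1, 5, 9].
Step 2: syndromes of r = [0, 10, 3, 0, 4] (all sums mod 11).
  S_0 = Σ v_i r_i = 8·0 + 10·10 + 1·3 + 5·0 + 9·4 = 139 ≡ 7.
  S_1 = Σ v_i α_i r_i = 8·9·0 + 10·8·10 + 1·7·3 + 5·5·0 + 9·4·4 = 965 ≡ 8.
  α_i^2 mod 11 = [4, 9, 5, 3, 5].
  S_2 = Σ v_i α_i^2 r_i = 8·4·0 + 10·9·10 + 1·5·3 + 5·3·0 + 9·5·4 = 1095 ≡ 6.
  S = (7, 8, 6) ≠ 0, so r is not a codeword (an error is present).
Step 3: locate the error. For a single error e at position i, S_ℓ = v_i·e·α_i^ℓ, so α_err = S_1/S_0.
  S_0^{−1} = 7^{−1} = 8 (mod 11), so α_err = 8·8 = 64 ≡ 9 = α_1. Error position i = 1.
  Consistency check: S_2/S_1 = 6·7 = 42 ≡ 9 = α_err ✓ (single-error assumption holds).
Step 4: error magnitude e = S_0/v_1 = S_0·∏_{j≠1}(α_1 − α_j) = 7·7 = 49 ≡ 5 (mod 11).
Step 5: correct position 1: c_1 = r_1 − e = 0 − 5 ≡ 6 (mod 11). Hence c = [6, 10, 3, 0, 4].
  Check: interpolating c through the α_i gives m(x) = 9 + 7·x (degree < 2) with m(α_i) = c_i for every i, so c is indeed a codeword.


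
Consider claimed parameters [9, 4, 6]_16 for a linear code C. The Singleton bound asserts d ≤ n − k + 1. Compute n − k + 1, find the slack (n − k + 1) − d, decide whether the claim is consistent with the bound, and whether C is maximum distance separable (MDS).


Singleton RHS = n − k + 1 = 6, slack = 0, bound satisfied, MDS.

Singleton bound: d ≤ n − k + 1.
Here n = 9, k = 4, so n − k + 1 = 6.
Given d = 6, check d ≤ 6: YES.
Slack = (n − k + 1) − d = 0.
The code is MDS (slack = 0).
Description: the claimed parameters are [9, 4, 6]_16; such a code would be MDS (meets Singleton bound).


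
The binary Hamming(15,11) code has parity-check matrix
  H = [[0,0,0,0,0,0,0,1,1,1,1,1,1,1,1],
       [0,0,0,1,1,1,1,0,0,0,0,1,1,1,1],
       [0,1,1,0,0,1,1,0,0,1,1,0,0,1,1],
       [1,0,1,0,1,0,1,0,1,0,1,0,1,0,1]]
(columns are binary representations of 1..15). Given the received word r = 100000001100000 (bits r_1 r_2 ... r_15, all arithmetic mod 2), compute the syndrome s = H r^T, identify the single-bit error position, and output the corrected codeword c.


s = (0, 0, 1, 0)^T, error position = 2, corrected codeword c = 110000001100000

Compute s = H r^T mod 2 one row at a time:
  s_1 = 0 + 1 + 1 + 0 + 0 + 0 + 0 + 0 = 2 ≡ 0 (mod 2).
  s_2 = 0 + 0 + 0 + 0 + 0 + 0 + 0 + 0 = 0 ≡ 0 (mod 2).
  s_3 = 0 + 0 + 0 + 0 + 1 + 0 + 0 + 0 = 1 ≡ 1 (mod 2).
  s_4 = 1 + 0 + 0 + 0 + 1 + 0 + 0 + 0 = 2 ≡ 0 (mod 2).
s = (0, 0, 1, 0)^T — this equals column 2 of H (binary 0010), so error is at position 2.
Correct: flip bit 2 of r = 100000001100000 to get c = 110000001100000.


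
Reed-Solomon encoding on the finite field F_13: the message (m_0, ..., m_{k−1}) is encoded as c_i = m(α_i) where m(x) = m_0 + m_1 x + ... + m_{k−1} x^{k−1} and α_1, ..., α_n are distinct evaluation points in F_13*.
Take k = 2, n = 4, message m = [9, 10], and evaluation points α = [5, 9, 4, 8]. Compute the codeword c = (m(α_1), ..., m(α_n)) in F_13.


c = [7, 8, 10, 11]

Message polynomial: m(x) = 9 + 10·x (mod 13).
For each evaluation point α_i, compute m(α_i) mod 13:
  α_1 = 5: Horner steps 10 → 7, so m(5) = 7.
  α_2 = 9: Horner steps 10 → 8, so m(9) = 8.
  α_3 = 4: Horner steps 10 → 10, so m(4) = 10.
  α_4 = 8: Horner steps 10 → 11, so m(8) = 11.
Codeword c = [7, 8, 10, 11] ∈ F_13^4.


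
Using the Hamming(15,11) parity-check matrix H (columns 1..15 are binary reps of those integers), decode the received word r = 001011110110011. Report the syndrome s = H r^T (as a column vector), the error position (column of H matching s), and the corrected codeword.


s = (1, 1, 1, 1)^T, error position = 15, corrected codeword c = 001011110110010

Compute s = H r^T mod 2 one row at a time:
  s_1 = 1 + 0 + 1 + 1 + 0 + 0 + 1 + 1 = 5 ≡ 1 (mod 2).
  s_2 = 0 + 1 + 1 + 1 + 0 + 0 + 1 + 1 = 5 ≡ 1 (mod 2).
  s_3 = 0 + 1 + 1 + 1 + 1 + 1 + 1 + 1 = 7 ≡ 1 (mod 2).
  s_4 = 0 + 1 + 1 + 1 + 0 + 1 + 0 + 1 = 5 ≡ 1 (mod 2).
s = (1, 1, 1, 1)^T — this equals column 15 of H (binary 1111), so error is at position 15.
Correct: flip bit 15 of r = 001011110110011 to get c = 001011110110010.


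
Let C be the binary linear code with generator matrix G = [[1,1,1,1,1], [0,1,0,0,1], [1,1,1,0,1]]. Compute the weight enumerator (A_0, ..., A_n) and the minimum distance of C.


Weight distribution: A_0 = 1, A_1 = 1, A_2 = 2, A_3 = 2, A_4 = 1, A_5 = 1. Minimum distance d = 1.

Enumerate all 2^3 = 8 messages m ∈ F_2^3.
For each, compute codeword c = mG in F_2^5, then tally its weight.
  m = 000 → c = 00000, weight = 0.
  m = 100 → c = 11111, weight = 5.
  m = 010 → c = 01001, weight = 2.
  m = 110 → c = 10110, weight = 3.
  m = 001 → c = 11101, weight = 4.
  m = 101 → c = 00010, weight = 1.
  m = 011 → c = 10100, weight = 2.
  m = 111 → c = 01011, weight = 3.
Tally weights:
  weight 0: 1 codewords.
  weight 1: 1 codewords.
  weight 2: 2 codewords.
  weight 3: 2 codewords.
  weight 4: 1 codewords.
  weight 5: 1 codewords.
Minimum distance d = smallest w > 0 with A_w > 0 = 1.
Sanity: Σ A_w = 8 = 2^3 = 8 ✓.


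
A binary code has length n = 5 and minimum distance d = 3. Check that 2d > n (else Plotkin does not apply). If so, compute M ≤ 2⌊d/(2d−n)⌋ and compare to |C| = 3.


Plotkin bound M ≤ 6; given |C| = 3 ≤ bound (satisfied).

Check applicability: 2d = 6, n = 5.
2d − n = 1 > 0, so Plotkin applies.
Compute d/(2d−n) = 3/1 ≈ 3.0000.
⌊d/(2d−n)⌋ = 3.
Plotkin bound: M ≤ 2·3 = 6.
Given |C| = 3, check: satisfied.
This |C| is below the Plotkin bound.


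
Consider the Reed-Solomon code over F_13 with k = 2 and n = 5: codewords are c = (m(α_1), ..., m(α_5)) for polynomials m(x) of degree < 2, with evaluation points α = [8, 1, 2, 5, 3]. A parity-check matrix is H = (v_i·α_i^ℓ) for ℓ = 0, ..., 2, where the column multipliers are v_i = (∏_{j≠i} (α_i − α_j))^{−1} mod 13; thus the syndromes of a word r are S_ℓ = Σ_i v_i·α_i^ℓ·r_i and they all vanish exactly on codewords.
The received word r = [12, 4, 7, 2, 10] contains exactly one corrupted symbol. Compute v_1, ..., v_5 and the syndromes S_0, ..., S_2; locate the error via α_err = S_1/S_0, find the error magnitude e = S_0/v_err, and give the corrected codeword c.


S = (2, 10, 11), error at position 4, error magnitude e = 12, c = [12, 4, 7, 3, 10].

Step 1: column multipliers v_i = (∏_{j≠i}(α_i − α_j))^{−1} mod 13.
  i = 1 (α = 8): (8−1)(8−2)(8−5)(8−3) = 7·6·3·5 = 630 ≡ 6, so v_1 = 6^{−1} = 11 (mod 13).
  i = 2 (α = 1): (1−8)(1−2)(1−5)(1−3) = (−7)·(−1)·(−4)·(−2) = 56 ≡ 4, so v_2 = 4^{−1} = 10 (mod 13).
  i = 3 (α = 2): (2−8)(2−1)(2−5)(2−3) = (−6)·1·(−3)·(−1) = −18 ≡ 8, so v_3 = 8^{−1} = 5 (mod 13).
  i = 4 (α = 5): (5−8)(5−1)(5−2)(5−3) = (−3)·4·3·2 = −72 ≡ 6, so v_4 = 6^{−1} = 11 (mod 13).
  i = 5 (α = 3): (3−8)(3−1)(3−2)(3−5) = (−5)·2·1·(−2) = 20 ≡ 7, so v_5 = 7^{−1} = 2 (mod 13).
  v = [11, 10, 5, 11, 2].
Step 2: syndromes of r = [12, 4, 7, 2, 10] (all sums mod 13).
  S_0 = Σ v_i r_i = 11·12 + 10·4 + 5·7 + 11·2 + 2·10 = 249 ≡ 2.
  S_1 = Σ v_i α_i r_i = 11·8·12 + 10·1·4 + 5·2·7 + 11·5·2 + 2·3·10 = 1336 ≡ 10.
  α_i^2 mod 13 = [12, 1, 4, 12, 9].
  S_2 = Σ v_i α_i^2 r_i = 11·12·12 + 10·1·4 + 5·4·7 + 11·12·2 + 2·9·10 = 2208 ≡ 11.
  S = (2, 10, 11) ≠ 0, so r is not a codeword (an error is present).
Step 3: locate the error. For a single error e at position i, S_ℓ = v_i·e·α_i^ℓ, so α_err = S_1/S_0.
  S_0^{−1} = 2^{−1} = 7 (mod 13), so α_err = 10·7 = 70 ≡ 5 = α_4. Error position i = 4.
  Consistency check: S_2/S_1 = 11·4 = 44 ≡ 5 = α_err ✓ (single-error assumption holds).
Step 4: error magnitude e = S_0/v_4 = S_0·∏_{j≠4}(α_4 − α_j) = 2·6 = 12 ≡ 12 (mod 13).
Step 5: correct position 4: c_4 = r_4 − e = 2 − 12 ≡ 3 (mod 13). Hence c = [12, 4, 7, 3, 10].
  Check: interpolating c through the α_i gives m(x) = 1 + 3·x (degree < 2) with m(α_i) = c_i for every i, so c is indeed a codeword.


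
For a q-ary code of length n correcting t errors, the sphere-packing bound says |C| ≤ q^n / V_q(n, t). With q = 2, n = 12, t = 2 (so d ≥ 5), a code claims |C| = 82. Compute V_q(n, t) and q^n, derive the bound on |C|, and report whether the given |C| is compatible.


V_q(n, t) = 79, q^n = 4096, Hamming bound = 51, |C| = 82 > bound (violated).

Step 1: Compute V_q(n, t) = Σ_{j=0}^2 C(n, j) (q−1)^j.
  j = 0: C(12,0)·(1)^0 = 1·1 = 1.
  j = 1: C(12,1)·(1)^1 = 12·1 = 12.
  j = 2: C(12,2)·(1)^2 = 66·1 = 66.
  V_q(n, t) = 1 + 12 + 66 = 79.
Step 2: q^n = 2^12 = 4096.
Step 3: Hamming bound ⌊q^n / V_q(n,t)⌋ = ⌊4096/79⌋ = 51.
Step 4: Compare |C| = 82 to 51: violated.
The claimed |C| lies above the Hamming bound, so no 2-ary code of length 12 with d ≥ 5 can have 82 codewords.


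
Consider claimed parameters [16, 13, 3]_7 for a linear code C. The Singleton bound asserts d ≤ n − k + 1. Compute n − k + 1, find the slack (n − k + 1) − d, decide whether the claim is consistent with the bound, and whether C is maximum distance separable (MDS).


Singleton RHS = n − k + 1 = 4, slack = 1, bound satisfied, not MDS.

Singleton bound: d ≤ n − k + 1.
Here n = 16, k = 13, so n − k + 1 = 4.
Given d = 3, check d ≤ 4: YES.
Slack = (n − k + 1) − d = 1.
The code is NOT MDS (slack = 1 > 0).
Description: the claimed parameters are [16, 13, 3]_7; such a code would be non-MDS.


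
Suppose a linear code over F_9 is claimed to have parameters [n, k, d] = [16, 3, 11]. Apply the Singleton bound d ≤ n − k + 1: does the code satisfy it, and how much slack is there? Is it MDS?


Singleton RHS = n − k + 1 = 14, slack = 3, bound satisfied, not MDS.

Singleton bound: d ≤ n − k + 1.
Here n = 16, k = 3, so n − k + 1 = 14.
Given d = 11, check d ≤ 14: YES.
Slack = (n − k + 1) − d = 3.
The code is NOT MDS (slack = 3 > 0).
Description: the claimed parameters are [16, 3, 11]_9; such a code would be non-MDS.


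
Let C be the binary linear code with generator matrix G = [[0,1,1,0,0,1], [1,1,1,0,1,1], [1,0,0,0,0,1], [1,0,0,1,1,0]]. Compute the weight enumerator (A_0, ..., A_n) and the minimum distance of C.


Weight distribution: A_0 = 1, A_1 = 1, A_2 = 3, A_3 = 6, A_4 = 3, A_5 = 1, A_6 = 1. Minimum distance d = 1.

Enumerate all 2^4 = 16 messages m ∈ F_2^4.
For each, compute codeword c = mG in F_2^6, then tally its weight.
  m = 0000 → c = 000000, weight = 0.
  m = 1000 → c = 011001, weight = 3.
  m = 0100 → c = 111011, weight = 5.
  m = 1100 → c = 100010, weight = 2.
  m = 0010 → c = 100001, weight = 2.
  m = 1010 → c = 111000, weight = 3.
  m = 0110 → c = 011010, weight = 3.
  m = 1110 → c = 000011, weight = 2.
  m = 0001 → c = 100110, weight = 3.
  m = 1001 → c = 111111, weight = 6.
  m = 0101 → c = 011101, weight = 4.
  m = 1101 → c = 000100, weight = 1.
  m = 0011 → c = 000111, weight = 3.
  m = 1011 → c = 011110, weight = 4.
  m = 0111 → c = 111100, weight = 4.
  m = 1111 → c = 100101, weight = 3.
Tally weights:
  weight 0: 1 codewords.
  weight 1: 1 codewords.
  weight 2: 3 codewords.
  weight 3: 6 codewords.
  weight 4: 3 codewords.
  weight 5: 1 codewords.
  weight 6: 1 codewords.
Minimum distance d = smallest w > 0 with A_w > 0 = 1.
Sanity: Σ A_w = 16 = 2^4 = 16 ✓.


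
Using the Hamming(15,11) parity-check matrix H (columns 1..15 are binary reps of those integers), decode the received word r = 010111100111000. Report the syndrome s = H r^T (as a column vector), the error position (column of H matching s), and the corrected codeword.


s = (1, 1, 1, 1)^T, error position = 15, corrected codeword c = 010111100111001

Compute s = H r^T mod 2 one row at a time:
  s_1 = 0 + 0 + 1 + 1 + 1 + 0 + 0 + 0 = 3 ≡ 1 (mod 2).
  s_2 = 1 + 1 + 1 + 1 + 1 + 0 + 0 + 0 = 5 ≡ 1 (mod 2).
  s_3 = 1 + 0 + 1 + 1 + 1 + 1 + 0 + 0 = 5 ≡ 1 (mod 2).
  s_4 = 0 + 0 + 1 + 1 + 0 + 1 + 0 + 0 = 3 ≡ 1 (mod 2).
s = (1, 1, 1, 1)^T — this equals column 15 of H (binary 1111), so error is at position 15.
Correct: flip bit 15 of r = 010111100111000 to get c = 010111100111001.


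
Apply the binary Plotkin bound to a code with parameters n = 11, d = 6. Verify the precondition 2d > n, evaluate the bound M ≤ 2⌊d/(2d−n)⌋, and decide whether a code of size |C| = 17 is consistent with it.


Plotkin bound M ≤ 12; given |C| = 17 > bound (violated).

Check applicability: 2d = 12, n = 11.
2d − n = 1 > 0, so Plotkin applies.
Compute d/(2d−n) = 6/1 ≈ 6.0000.
⌊d/(2d−n)⌋ = 6.
Plotkin bound: M ≤ 2·6 = 12.
Given |C| = 17, check: VIOLATED.
This |C| is above the Plotkin bound, so no binary code with n = 11, d = 6 and 17 codewords exists.


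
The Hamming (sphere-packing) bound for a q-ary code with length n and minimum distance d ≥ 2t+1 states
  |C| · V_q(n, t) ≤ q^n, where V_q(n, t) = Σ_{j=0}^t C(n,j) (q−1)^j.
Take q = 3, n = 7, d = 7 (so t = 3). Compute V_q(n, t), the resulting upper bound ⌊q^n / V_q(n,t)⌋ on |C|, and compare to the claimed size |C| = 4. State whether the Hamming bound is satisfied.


V_q(n, t) = 379, q^n = 2187, Hamming bound = 5, |C| = 4 ≤ bound (satisfied).

Step 1: Compute V_q(n, t) = Σ_{j=0}^3 C(n, j) (q−1)^j.
  j = 0: C(7,0)·(2)^0 = 1·1 = 1.
  j = 1: C(7,1)·(2)^1 = 7·2 = 14.
  j = 2: C(7,2)·(2)^2 = 21·4 = 84.
  j = 3: C(7,3)·(2)^3 = 35·8 = 280.
  V_q(n, t) = 1 + 14 + 84 + 280 = 379.
Step 2: q^n = 3^7 = 2187.
Step 3: Hamming bound ⌊q^n / V_q(n,t)⌋ = ⌊2187/379⌋ = 5.
Step 4: Compare |C| = 4 to 5: satisfied.
The claimed |C| lies below the Hamming bound.


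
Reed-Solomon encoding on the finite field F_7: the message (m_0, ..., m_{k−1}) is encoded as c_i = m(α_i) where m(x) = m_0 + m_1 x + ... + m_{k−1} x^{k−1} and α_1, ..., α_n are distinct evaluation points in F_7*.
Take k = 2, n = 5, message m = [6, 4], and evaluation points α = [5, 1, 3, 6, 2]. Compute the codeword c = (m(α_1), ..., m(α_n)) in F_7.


c = [5, 3, 4, 2, 0]

Message polynomial: m(x) = 6 + 4·x (mod 7).
For each evaluation point α_i, compute m(α_i) mod 7:
  α_1 = 5: Horner steps 4 → 5, so m(5) = 5.
  α_2 = 1: Horner steps 4 → 3, so m(1) = 3.
  α_3 = 3: Horner steps 4 → 4, so m(3) = 4.
  α_4 = 6: Horner steps 4 → 2, so m(6) = 2.
  α_5 = 2: Horner steps 4 → 0, so m(2) = 0.
Codeword c = [5, 3, 4, 2, 0] ∈ F_7^5.


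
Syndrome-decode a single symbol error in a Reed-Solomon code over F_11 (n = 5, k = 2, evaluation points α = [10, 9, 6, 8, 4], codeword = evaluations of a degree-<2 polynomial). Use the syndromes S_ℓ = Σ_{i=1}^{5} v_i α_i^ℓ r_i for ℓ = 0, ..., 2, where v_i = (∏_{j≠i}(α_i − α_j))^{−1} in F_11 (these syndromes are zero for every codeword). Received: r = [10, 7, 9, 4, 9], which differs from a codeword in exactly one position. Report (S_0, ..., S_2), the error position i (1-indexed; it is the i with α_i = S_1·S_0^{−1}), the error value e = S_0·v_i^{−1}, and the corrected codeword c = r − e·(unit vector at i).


S = (8, 10, 7), error at position 5, error magnitude e = 6, c = [10, 7, 9, 4, 3].

Step 1: column multipliers v_i = (∏_{j≠i}(α_i − α_j))^{−1} mod 11.
  i = 1 (α = 10): (10−9)(10−6)(10−8)(10−4) = 1·4·2·6 = 48 ≡ 4, so v_1 = 4^{−1} = 3 (mod 11).
  i = 2 (α = 9): (9−10)(9−6)(9−8)(9−4) = (−1)·3·1·5 = −15 ≡ 7, so v_2 = 7^{−1} = 8 (mod 11).
  i = 3 (α = 6): (6−10)(6−9)(6−8)(6−4) = (−4)·(−3)·(−2)·2 = −48 ≡ 7, so v_3 = 7^{−1} = 8 (mod 11).
  i = 4 (α = 8): (8−10)(8−9)(8−6)(8−4) = (−2)·(−1)·2·4 = 16 ≡ 5, so v_4 = 5^{−1} = 9 (mod 11).
  i = 5 (α = 4): (4−10)(4−9)(4−6)(4−8) = (−6)·(−5)·(−2)·(−4) = 240 ≡ 9, so v_5 = 9^{−1} = 5 (mod 11).
  v = [3, 8, 8, 9, 5].
Step 2: syndromes of r = [10, 7, 9, 4, 9] (all sums mod 11).
  S_0 = Σ v_i r_i = 3·10 + 8·7 + 8·9 + 9·4 + 5·9 = 239 ≡ 8.
  S_1 = Σ v_i α_i r_i = 3·10·10 + 8·9·7 + 8·6·9 + 9·8·4 + 5·4·9 = 1704 ≡ 10.
  α_i^2 mod 11 = [1, 4, 3, 9, 5].
  S_2 = Σ v_i α_i^2 r_i = 3·1·10 + 8·4·7 + 8·3·9 + 9·9·4 + 5·5·9 = 1019 ≡ 7.
  S = (8, 10, 7) ≠ 0, so r is not a codeword (an error is present).
Step 3: locate the error. For a single error e at position i, S_ℓ = v_i·e·α_i^ℓ, so α_err = S_1/S_0.
  S_0^{−1} = 8^{−1} = 7 (mod 11), so α_err = 10·7 = 70 ≡ 4 = α_5. Error position i = 5.
  Consistency check: S_2/S_1 = 7·10 = 70 ≡ 4 = α_err ✓ (single-error assumption holds).
Step 4: error magnitude e = S_0/v_5 = S_0·∏_{j≠5}(α_5 − α_j) = 8·9 = 72 ≡ 6 (mod 11).
Step 5: correct position 5: c_5 = r_5 − e = 9 − 6 ≡ 3 (mod 11). Hence c = [10, 7, 9, 4, 3].
  Check: interpolating c through the α_i gives m(x) = 2 + 3·x (degree < 2) with m(α_i) = c_i for every i, so c is indeed a codeword.


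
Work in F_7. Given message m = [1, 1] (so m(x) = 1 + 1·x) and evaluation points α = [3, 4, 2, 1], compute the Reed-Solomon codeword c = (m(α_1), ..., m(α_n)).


c = [4, 5, 3, 2]

Message polynomial: m(x) = 1 + 1·x (mod 7).
For each evaluation point α_i, compute m(α_i) mod 7:
  α_1 = 3: Horner steps 1 → 4, so m(3) = 4.
  α_2 = 4: Horner steps 1 → 5, so m(4) = 5.
  α_3 = 2: Horner steps 1 → 3, so m(2) = 3.
  α_4 = 1: Horner steps 1 → 2, so m(1) = 2.
Codeword c = [4, 5, 3, 2] ∈ F_7^4.


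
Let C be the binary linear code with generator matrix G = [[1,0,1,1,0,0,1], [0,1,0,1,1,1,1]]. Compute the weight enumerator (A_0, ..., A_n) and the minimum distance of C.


Weight distribution: A_0 = 1, A_4 = 1, A_5 = 2. Minimum distance d = 4.

Enumerate all 2^2 = 4 messages m ∈ F_2^2.
For each, compute codeword c = mG in F_2^7, then tally its weight.
  m = 00 → c = 0000000, weight = 0.
  m = 10 → c = 1011001, weight = 4.
  m = 01 → c = 0101111, weight = 5.
  m = 11 → c = 1110110, weight = 5.
Tally weights:
  weight 0: 1 codewords.
  weight 4: 1 codewords.
  weight 5: 2 codewords.
Minimum distance d = smallest w > 0 with A_w > 0 = 4.
Sanity: Σ A_w = 4 = 2^2 = 4 ✓.


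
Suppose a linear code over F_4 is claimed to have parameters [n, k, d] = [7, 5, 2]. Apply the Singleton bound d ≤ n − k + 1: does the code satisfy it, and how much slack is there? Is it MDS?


Singleton RHS = n − k + 1 = 3, slack = 1, bound satisfied, not MDS.

Singleton bound: d ≤ n − k + 1.
Here n = 7, k = 5, so n − k + 1 = 3.
Given d = 2, check d ≤ 3: YES.
Slack = (n − k + 1) − d = 1.
The code is NOT MDS (slack = 1 > 0).
Description: the claimed parameters are [7, 5, 2]_4; such a code would be non-MDS.


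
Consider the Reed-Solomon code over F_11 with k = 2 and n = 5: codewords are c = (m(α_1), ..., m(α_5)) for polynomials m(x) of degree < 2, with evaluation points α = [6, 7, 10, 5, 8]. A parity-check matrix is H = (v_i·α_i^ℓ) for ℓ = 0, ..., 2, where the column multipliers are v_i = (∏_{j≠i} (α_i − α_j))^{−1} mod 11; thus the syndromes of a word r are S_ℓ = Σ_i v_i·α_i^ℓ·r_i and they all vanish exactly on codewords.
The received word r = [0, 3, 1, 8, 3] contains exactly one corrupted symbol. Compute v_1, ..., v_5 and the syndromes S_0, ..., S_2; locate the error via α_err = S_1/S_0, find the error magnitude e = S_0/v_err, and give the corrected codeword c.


S = (3, 2, 5), error at position 5, error magnitude e = 8, c = [0, 3, 1, 8, 6].

Step 1: column multipliers v_i = (∏_{j≠i}(α_i − α_j))^{−1} mod 11.
  i = 1 (α = 6): (6−7)(6−10)(6−5)(6−8) = (−1)·(−4)·1·(−2) = −8 ≡ 3, so v_1 = 3^{−1} = 4 (mod 11).
  i = 2 (α = 7): (7−6)(7−10)(7−5)(7−8) = 1·(−3)·2·(−1) = 6 ≡ 6, so v_2 = 6^{−1} = 2 (mod 11).
  i = 3 (α = 10): (10−6)(10−7)(10−5)(10−8) = 4·3·5·2 = 120 ≡ 10, so v_3 = 10^{−1} = 10 (mod 11).
  i = 4 (α = 5): (5−6)(5−7)(5−10)(5−8) = (−1)·(−2)·(−5)·(−3) = 30 ≡ 8, so v_4 = 8^{−1} = 7 (mod 11).
  i = 5 (α = 8): (8−6)(8−7)(8−10)(8−5) = 2·1·(−2)·3 = −12 ≡ 10, so v_5 = 10^{−1} = 10 (mod 11).
  v = [4, 2, 10, 7, 10].
Step 2: syndromes of r = [0, 3, 1, 8, 3] (all sums mod 11).
  S_0 = Σ v_i r_i = 4·0 + 2·3 + 10·1 + 7·8 + 10·3 = 102 ≡ 3.
  S_1 = Σ v_i α_i r_i = 4·6·0 + 2·7·3 + 10·10·1 + 7·5·8 + 10·8·3 = 662 ≡ 2.
  α_i^2 mod 11 = [3, 5, 1, 3, 9].
  S_2 = Σ v_i α_i^2 r_i = 4·3·0 + 2·5·3 + 10·1·1 + 7·3·8 + 10·9·3 = 478 ≡ 5.
  S = (3, 2, 5) ≠ 0, so r is not a codeword (an error is present).
Step 3: locate the error. For a single error e at position i, S_ℓ = v_i·e·α_i^ℓ, so α_err = S_1/S_0.
  S_0^{−1} = 3^{−1} = 4 (mod 11), so α_err = 2·4 = 8 ≡ 8 = α_5. Error position i = 5.
  Consistency check: S_2/S_1 = 5·6 = 30 ≡ 8 = α_err ✓ (single-error assumption holds).
Step 4: error magnitude e = S_0/v_5 = S_0·∏_{j≠5}(α_5 − α_j) = 3·10 = 30 ≡ 8 (mod 11).
Step 5: correct position 5: c_5 = r_5 − e = 3 − 8 ≡ 6 (mod 11). Hence c = [0, 3, 1, 8, 6].
  Check: interpolating c through the α_i gives m(x) = 4 + 3·x (degree < 2) with m(α_i) = c_i for every i, so c is indeed a codeword.


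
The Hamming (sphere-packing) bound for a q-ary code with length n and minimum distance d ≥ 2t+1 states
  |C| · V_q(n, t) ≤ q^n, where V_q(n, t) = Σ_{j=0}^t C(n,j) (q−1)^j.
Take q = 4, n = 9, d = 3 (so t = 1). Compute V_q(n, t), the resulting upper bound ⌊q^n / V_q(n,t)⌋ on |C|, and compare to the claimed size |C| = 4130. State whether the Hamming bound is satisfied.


V_q(n, t) = 28, q^n = 262144, Hamming bound = 9362, |C| = 4130 ≤ bound (satisfied).

Step 1: Compute V_q(n, t) = Σ_{j=0}^1 C(n, j) (q−1)^j.
  j = 0: C(9,0)·(3)^0 = 1·1 = 1.
  j = 1: C(9,1)·(3)^1 = 9·3 = 27.
  V_q(n, t) = 1 + 27 = 28.
Step 2: q^n = 4^9 = 262144.
Step 3: Hamming bound ⌊q^n / V_q(n,t)⌋ = ⌊262144/28⌋ = 9362.
Step 4: Compare |C| = 4130 to 9362: satisfied.
The claimed |C| lies below the Hamming bound.


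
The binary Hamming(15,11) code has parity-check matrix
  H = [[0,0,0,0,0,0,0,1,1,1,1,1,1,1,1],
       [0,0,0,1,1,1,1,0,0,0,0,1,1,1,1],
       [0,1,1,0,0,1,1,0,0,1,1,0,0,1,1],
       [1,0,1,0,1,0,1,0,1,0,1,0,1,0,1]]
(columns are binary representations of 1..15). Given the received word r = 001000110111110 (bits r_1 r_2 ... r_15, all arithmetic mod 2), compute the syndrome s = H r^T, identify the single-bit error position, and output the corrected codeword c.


s = (0, 0, 1, 0)^T, error position = 2, corrected codeword c = 011000110111110

Compute s = H r^T mod 2 one row at a time:
  s_1 = 1 + 0 + 1 + 1 + 1 + 1 + 1 + 0 = 6 ≡ 0 (mod 2).
  s_2 = 0 + 0 + 0 + 1 + 1 + 1 + 1 + 0 = 4 ≡ 0 (mod 2).
  s_3 = 0 + 1 + 0 + 1 + 1 + 1 + 1 + 0 = 5 ≡ 1 (mod 2).
  s_4 = 0 + 1 + 0 + 1 + 0 + 1 + 1 + 0 = 4 ≡ 0 (mod 2).
s = (0, 0, 1, 0)^T — this equals column 2 of H (binary 0010), so error is at position 2.
Correct: flip bit 2 of r = 001000110111110 to get c = 011000110111110.
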